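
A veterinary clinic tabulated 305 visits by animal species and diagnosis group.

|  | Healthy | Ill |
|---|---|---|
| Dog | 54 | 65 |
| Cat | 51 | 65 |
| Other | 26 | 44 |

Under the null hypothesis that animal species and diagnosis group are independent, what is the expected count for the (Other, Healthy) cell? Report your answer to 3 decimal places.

30.066

Row total (Other) = 70; column total (Healthy) = 131; grand total N = 305.
Expected count = (row total × column total) / N = 70 × 131 / 305 = 30.066.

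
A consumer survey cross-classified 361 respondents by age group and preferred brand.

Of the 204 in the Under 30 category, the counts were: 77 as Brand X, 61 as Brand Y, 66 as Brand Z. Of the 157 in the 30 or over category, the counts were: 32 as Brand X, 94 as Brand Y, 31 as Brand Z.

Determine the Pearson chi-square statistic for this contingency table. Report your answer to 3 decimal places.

32.667

Row totals: 204, 157. Column totals: 109, 155, 97. Grand total N = 361.
Expected counts (row total × column total / N):
  Under 30, Brand X: 204×109/361 = 61.59557
  Under 30, Brand Y: 204×155/361 = 87.59003
  Under 30, Brand Z: 204×97/361 = 54.81440
  30 or over, Brand X: 157×109/361 = 47.40443
  30 or over, Brand Y: 157×155/361 = 67.40997
  30 or over, Brand Z: 157×97/361 = 42.18560
Contributions (O − E)²/E:
  (77 − 61.59557)²/61.59557 = 3.8525
  (61 − 87.59003)²/87.59003 = 8.0720
  (66 − 54.81440)²/54.81440 = 2.2826
  (32 − 47.40443)²/47.40443 = 5.0058
  (94 − 67.40997)²/67.40997 = 10.4885
  (31 − 42.18560)²/42.18560 = 2.9659
χ² = 3.8525 + 8.0720 + 2.2826 + 5.0058 + 10.4885 + 2.9659 = 32.667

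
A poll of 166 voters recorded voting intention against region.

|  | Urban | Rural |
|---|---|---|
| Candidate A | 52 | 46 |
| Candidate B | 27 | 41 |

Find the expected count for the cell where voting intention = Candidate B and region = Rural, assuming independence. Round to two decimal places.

35.64

Row total (Candidate B) = 68; column total (Rural) = 87; grand total N = 166.
Expected count = (row total × column total) / N = 68 × 87 / 166 = 35.64.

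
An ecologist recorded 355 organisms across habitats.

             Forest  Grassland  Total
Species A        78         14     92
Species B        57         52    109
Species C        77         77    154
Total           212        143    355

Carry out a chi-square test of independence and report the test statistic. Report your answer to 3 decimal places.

32.570

Grand total N = 355.
Expected counts (row total × column total / N):
  Species A, Forest: 92×212/355 = 54.9408
  Species A, Grassland: 92×143/355 = 37.0592
  Species B, Forest: 109×212/355 = 65.0930
  Species B, Grassland: 109×143/355 = 43.9070
  Species C, Forest: 154×212/355 = 91.9662
  Species C, Grassland: 154×143/355 = 62.0338
Contributions (O − E)²/E:
  (78 − 54.9408)²/54.9408 = 9.6782
  (14 − 37.0592)²/37.0592 = 14.3480
  (57 − 65.0930)²/65.0930 = 1.0062
  (52 − 43.9070)²/43.9070 = 1.4917
  (77 − 91.9662)²/91.9662 = 2.4355
  (77 − 62.0338)²/62.0338 = 3.6107
χ² = 9.6782 + 14.3480 + 1.0062 + 1.4917 + 2.4355 + 3.6107 = 32.570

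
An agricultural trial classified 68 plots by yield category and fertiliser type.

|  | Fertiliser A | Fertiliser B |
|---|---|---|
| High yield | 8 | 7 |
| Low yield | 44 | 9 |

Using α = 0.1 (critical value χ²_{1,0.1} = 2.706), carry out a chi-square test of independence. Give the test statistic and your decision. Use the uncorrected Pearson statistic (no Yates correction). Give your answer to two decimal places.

5.73; reject H₀

Row totals: 15, 53. Column totals: 52, 16. Grand total N = 68.
Expected counts (row total × column total / N):
  High yield, Fertiliser A: 15×52/68 = 11.471
  High yield, Fertiliser B: 15×16/68 = 3.529
  Low yield, Fertiliser A: 53×52/68 = 40.529
  Low yield, Fertiliser B: 53×16/68 = 12.471
Contributions (O − E)²/E:
  (8 − 11.471)²/11.471 = 1.0503
  (7 − 3.529)²/3.529 = 3.4140
  (44 − 40.529)²/40.529 = 0.2973
  (9 − 12.471)²/12.471 = 0.9661
χ² = 1.0503 + 3.4140 + 0.2973 + 0.9661 = 5.73
df = (2−1)(2−1) = 1. Since 5.73 > 2.706, reject the null hypothesis of independence at α = 0.1.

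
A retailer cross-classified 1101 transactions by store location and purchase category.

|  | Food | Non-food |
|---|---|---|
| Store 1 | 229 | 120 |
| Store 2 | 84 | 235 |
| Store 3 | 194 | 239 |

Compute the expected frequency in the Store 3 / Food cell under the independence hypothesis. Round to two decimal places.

Row total (Store 3) = 433; column total (Food) = 507; grand total N = 1101.
Expected count = (row total × column total) / N = 433 × 507 / 1101 = 199.39.

199.39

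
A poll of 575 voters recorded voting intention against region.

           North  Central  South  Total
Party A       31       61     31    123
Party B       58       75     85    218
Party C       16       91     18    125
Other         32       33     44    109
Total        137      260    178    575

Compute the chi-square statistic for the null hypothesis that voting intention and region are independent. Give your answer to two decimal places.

61.20

Grand total N = 575.
Expected counts (row total × column total / N):
  Party A, North: 123×137/575 = 29.306
  Party A, Central: 123×260/575 = 55.617
  Party A, South: 123×178/575 = 38.077
  Party B, North: 218×137/575 = 51.941
  Party B, Central: 218×260/575 = 98.574
  Party B, South: 218×178/575 = 67.485
  Party C, North: 125×137/575 = 29.783
  Party C, Central: 125×260/575 = 56.522
  Party C, South: 125×178/575 = 38.696
  Other, North: 109×137/575 = 25.970
  Other, Central: 109×260/575 = 49.287
  Other, South: 109×178/575 = 33.743
Contributions (O − E)²/E:
  (31 − 29.306)²/29.306 = 0.0979
  (61 − 55.617)²/55.617 = 0.5210
  (31 − 38.077)²/38.077 = 1.3153
  (58 − 51.941)²/51.941 = 0.7068
  (75 − 98.574)²/98.574 = 5.6377
  (85 − 67.485)²/67.485 = 4.5458
  (16 − 29.783)²/29.783 = 6.3785
  (91 − 56.522)²/56.522 = 21.0313
  (18 − 38.696)²/38.696 = 11.0690
  (32 − 25.970)²/25.970 = 1.4001
  (33 − 49.287)²/49.287 = 5.3821
  (44 − 33.743)²/33.743 = 3.1179
χ² = 0.0979 + 0.5210 + 1.3153 + 0.7068 + 5.6377 + 4.5458 + 6.3785 + 21.0313 + 11.0690 + 1.4001 + 5.3821 + 3.1179 = 61.20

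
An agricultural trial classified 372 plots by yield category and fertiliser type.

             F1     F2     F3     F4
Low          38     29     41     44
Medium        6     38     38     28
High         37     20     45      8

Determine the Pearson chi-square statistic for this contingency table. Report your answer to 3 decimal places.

Row totals: 152, 110, 110. Column totals: 81, 87, 124, 80. Grand total N = 372.
Expected counts (row total × column total / N):
  Low, F1: 152×81/372 = 33.0968
  Low, F2: 152×87/372 = 35.5484
  Low, F3: 152×124/372 = 50.6667
  Low, F4: 152×80/372 = 32.6882
  Medium, F1: 110×81/372 = 23.9516
  Medium, F2: 110×87/372 = 25.7258
  Medium, F3: 110×124/372 = 36.6667
  Medium, F4: 110×80/372 = 23.6559
  High, F1: 110×81/372 = 23.9516
  High, F2: 110×87/372 = 25.7258
  High, F3: 110×124/372 = 36.6667
  High, F4: 110×80/372 = 23.6559
Contributions (O − E)²/E:
  (38 − 33.0968)²/33.0968 = 0.7264
  (29 − 35.5484)²/35.5484 = 1.2063
  (41 − 50.6667)²/50.6667 = 1.8443
  (44 − 32.6882)²/32.6882 = 3.9145
  (6 − 23.9516)²/23.9516 = 13.4546
  (38 − 25.7258)²/25.7258 = 5.8562
  (38 − 36.6667)²/36.6667 = 0.0485
  (28 − 23.6559)²/23.6559 = 0.7977
  (37 − 23.9516)²/23.9516 = 7.1085
  (20 − 25.7258)²/25.7258 = 1.2744
  (45 − 36.6667)²/36.6667 = 1.8939
  (8 − 23.6559)²/23.6559 = 10.3614
χ² = 0.7264 + 1.2063 + 1.8443 + 3.9145 + 13.4546 + 5.8562 + 0.0485 + 0.7977 + 7.1085 + 1.2744 + 1.8939 + 10.3614 = 48.487

48.487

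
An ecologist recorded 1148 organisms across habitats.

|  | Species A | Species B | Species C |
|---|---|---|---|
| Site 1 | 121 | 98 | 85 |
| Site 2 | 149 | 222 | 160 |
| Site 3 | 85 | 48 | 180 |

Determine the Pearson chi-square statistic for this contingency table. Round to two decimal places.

Row totals: 304, 531, 313. Column totals: 355, 368, 425. Grand total N = 1148.
Expected counts (row total × column total / N):
  Site 1, Species A: 304×355/1148 = 94.007
  Site 1, Species B: 304×368/1148 = 97.449
  Site 1, Species C: 304×425/1148 = 112.544
  Site 2, Species A: 531×355/1148 = 164.203
  Site 2, Species B: 531×368/1148 = 170.216
  Site 2, Species C: 531×425/1148 = 196.581
  Site 3, Species A: 313×355/1148 = 96.790
  Site 3, Species B: 313×368/1148 = 100.334
  Site 3, Species C: 313×425/1148 = 115.875
Contributions (O − E)²/E:
  (121 − 94.007)²/94.007 = 7.7507
  (98 − 97.449)²/97.449 = 0.0031
  (85 − 112.544)²/112.544 = 6.7411
  (149 − 164.203)²/164.203 = 1.4076
  (222 − 170.216)²/170.216 = 15.7540
  (160 − 196.581)²/196.581 = 6.8072
  (85 − 96.790)²/96.790 = 1.4361
  (48 − 100.334)²/100.334 = 27.2973
  (180 − 115.875)²/115.875 = 35.4867
χ² = 7.7507 + 0.0031 + 6.7411 + 1.4076 + 15.7540 + 6.8072 + 1.4361 + 27.2973 + 35.4867 = 102.68

102.68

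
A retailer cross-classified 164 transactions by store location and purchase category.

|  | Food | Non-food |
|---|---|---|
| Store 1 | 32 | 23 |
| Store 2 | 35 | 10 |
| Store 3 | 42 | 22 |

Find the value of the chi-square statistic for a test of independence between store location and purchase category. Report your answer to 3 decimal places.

4.297

Row totals: 55, 45, 64. Column totals: 109, 55. Grand total N = 164.
Expected counts (row total × column total / N):
  Store 1, Food: 55×109/164 = 36.5549
  Store 1, Non-food: 55×55/164 = 18.4451
  Store 2, Food: 45×109/164 = 29.9085
  Store 2, Non-food: 45×55/164 = 15.0915
  Store 3, Food: 64×109/164 = 42.5366
  Store 3, Non-food: 64×55/164 = 21.4634
Contributions (O − E)²/E:
  (32 − 36.5549)²/36.5549 = 0.5676
  (23 − 18.4451)²/18.4451 = 1.1248
  (35 − 29.9085)²/29.9085 = 0.8668
  (10 − 15.0915)²/15.0915 = 1.7177
  (42 − 42.5366)²/42.5366 = 0.0068
  (22 − 21.4634)²/21.4634 = 0.0134
χ² = 0.5676 + 1.1248 + 0.8668 + 1.7177 + 0.0068 + 0.0134 = 4.297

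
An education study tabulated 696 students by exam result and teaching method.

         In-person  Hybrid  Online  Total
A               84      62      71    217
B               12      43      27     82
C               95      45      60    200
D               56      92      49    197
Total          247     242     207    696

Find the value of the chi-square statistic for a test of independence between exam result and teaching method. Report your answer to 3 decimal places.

Grand total N = 696.
Expected counts (row total × column total / N):
  A, In-person: 217×247/696 = 77.0101
  A, Hybrid: 217×242/696 = 75.4511
  A, Online: 217×207/696 = 64.5388
  B, In-person: 82×247/696 = 29.1006
  B, Hybrid: 82×242/696 = 28.5115
  B, Online: 82×207/696 = 24.3879
  C, In-person: 200×247/696 = 70.9770
  C, Hybrid: 200×242/696 = 69.5402
  C, Online: 200×207/696 = 59.4828
  D, In-person: 197×247/696 = 69.9124
  D, Hybrid: 197×242/696 = 68.4971
  D, Online: 197×207/696 = 58.5905
Contributions (O − E)²/E:
  (84 − 77.0101)²/77.0101 = 0.6344
  (62 − 75.4511)²/75.4511 = 2.3980
  (71 − 64.5388)²/64.5388 = 0.6469
  (12 − 29.1006)²/29.1006 = 10.0490
  (43 − 28.5115)²/28.5115 = 7.3625
  (27 − 24.3879)²/24.3879 = 0.2798
  (95 − 70.9770)²/70.9770 = 8.1309
  (45 − 69.5402)²/69.5402 = 8.6600
  (60 − 59.4828)²/59.4828 = 0.0045
  (56 − 69.9124)²/69.9124 = 2.7685
  (92 − 68.4971)²/68.4971 = 8.0644
  (49 − 58.5905)²/58.5905 = 1.5698
χ² = 0.6344 + 2.3980 + 0.6469 + 10.0490 + 7.3625 + 0.2798 + 8.1309 + 8.6600 + 0.0045 + 2.7685 + 8.0644 + 1.5698 = 50.569

50.569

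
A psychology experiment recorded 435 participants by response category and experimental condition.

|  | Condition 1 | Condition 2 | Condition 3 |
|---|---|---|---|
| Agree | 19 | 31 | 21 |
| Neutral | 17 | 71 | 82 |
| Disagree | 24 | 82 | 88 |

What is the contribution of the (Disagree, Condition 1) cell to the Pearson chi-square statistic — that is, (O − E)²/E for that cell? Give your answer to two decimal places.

0.28

Row total (Disagree) = 194; column total (Condition 1) = 60; N = 435.
Expected count E = 194 × 60 / 435 = 26.759.
Contribution = (O − E)²/E = (24 − 26.759)² / 26.759 = 0.28.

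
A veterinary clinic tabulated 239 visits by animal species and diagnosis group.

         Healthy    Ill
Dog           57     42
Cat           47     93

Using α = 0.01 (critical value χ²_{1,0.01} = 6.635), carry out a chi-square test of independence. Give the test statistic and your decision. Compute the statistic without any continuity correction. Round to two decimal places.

Row totals: 99, 140. Column totals: 104, 135. Grand total N = 239.
Expected counts (row total × column total / N):
  Dog, Healthy: 99×104/239 = 43.0795
  Dog, Ill: 99×135/239 = 55.9205
  Cat, Healthy: 140×104/239 = 60.9205
  Cat, Ill: 140×135/239 = 79.0795
Contributions (O − E)²/E:
  (57 − 43.0795)²/43.0795 = 4.4982
  (42 − 55.9205)²/55.9205 = 3.4653
  (47 − 60.9205)²/60.9205 = 3.1809
  (93 − 79.0795)²/79.0795 = 2.4504
χ² = 4.4982 + 3.4653 + 3.1809 + 2.4504 = 13.59
df = (2−1)(2−1) = 1. Since 13.59 > 6.635, reject the null hypothesis of independence at α = 0.01.

13.59; reject H₀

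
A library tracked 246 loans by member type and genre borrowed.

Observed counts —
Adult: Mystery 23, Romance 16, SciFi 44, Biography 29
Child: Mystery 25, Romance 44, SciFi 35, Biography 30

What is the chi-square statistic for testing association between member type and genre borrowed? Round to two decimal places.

12.32

Row totals: 112, 134. Column totals: 48, 60, 79, 59. Grand total N = 246.
Expected counts (row total × column total / N):
  Adult, Mystery: 112×48/246 = 21.854
  Adult, Romance: 112×60/246 = 27.317
  Adult, SciFi: 112×79/246 = 35.967
  Adult, Biography: 112×59/246 = 26.862
  Child, Mystery: 134×48/246 = 26.146
  Child, Romance: 134×60/246 = 32.683
  Child, SciFi: 134×79/246 = 43.033
  Child, Biography: 134×59/246 = 32.138
Contributions (O − E)²/E:
  (23 − 21.854)²/21.854 = 0.0601
  (16 − 27.317)²/27.317 = 4.6885
  (44 − 35.967)²/35.967 = 1.7941
  (29 − 26.862)²/26.862 = 0.1702
  (25 − 26.146)²/26.146 = 0.0502
  (44 − 32.683)²/32.683 = 3.9187
  (35 − 43.033)²/43.033 = 1.4995
  (30 − 32.138)²/32.138 = 0.1422
χ² = 0.0601 + 4.6885 + 1.7941 + 0.1702 + 0.0502 + 3.9187 + 1.4995 + 0.1422 = 12.32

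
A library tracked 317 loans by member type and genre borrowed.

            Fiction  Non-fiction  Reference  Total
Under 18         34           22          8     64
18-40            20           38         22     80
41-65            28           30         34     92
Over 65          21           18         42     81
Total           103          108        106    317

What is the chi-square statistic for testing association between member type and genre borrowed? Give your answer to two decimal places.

36.38

Grand total N = 317.
Expected counts (row total × column total / N):
  Under 18, Fiction: 64×103/317 = 20.795
  Under 18, Non-fiction: 64×108/317 = 21.804
  Under 18, Reference: 64×106/317 = 21.401
  18-40, Fiction: 80×103/317 = 25.994
  18-40, Non-fiction: 80×108/317 = 27.256
  18-40, Reference: 80×106/317 = 26.751
  41-65, Fiction: 92×103/317 = 29.893
  41-65, Non-fiction: 92×108/317 = 31.344
  41-65, Reference: 92×106/317 = 30.763
  Over 65, Fiction: 81×103/317 = 26.319
  Over 65, Non-fiction: 81×108/317 = 27.596
  Over 65, Reference: 81×106/317 = 27.085
Contributions (O − E)²/E:
  (34 − 20.795)²/20.795 = 8.3853
  (22 − 21.804)²/21.804 = 0.0018
  (8 − 21.401)²/21.401 = 8.3915
  (20 − 25.994)²/25.994 = 1.3822
  (38 − 27.256)²/27.256 = 4.2352
  (22 − 26.751)²/26.751 = 0.8438
  (28 − 29.893)²/29.893 = 0.1199
  (30 − 31.344)²/31.344 = 0.0576
  (34 − 30.763)²/30.763 = 0.3406
  (21 − 26.319)²/26.319 = 1.0750
  (18 − 27.596)²/27.596 = 3.3368
  (42 − 27.085)²/27.085 = 8.2133
χ² = 8.3853 + 0.0018 + 8.3915 + 1.3822 + 4.2352 + 0.8438 + 0.1199 + 0.0576 + 0.3406 + 1.0750 + 3.3368 + 8.2133 = 36.38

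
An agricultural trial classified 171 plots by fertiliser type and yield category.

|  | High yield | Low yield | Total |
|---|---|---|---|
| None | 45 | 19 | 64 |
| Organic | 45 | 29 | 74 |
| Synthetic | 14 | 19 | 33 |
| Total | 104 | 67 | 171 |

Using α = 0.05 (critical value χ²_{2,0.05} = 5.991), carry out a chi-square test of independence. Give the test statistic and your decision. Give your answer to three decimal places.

7.106; reject H₀

Grand total N = 171.
Expected counts (row total × column total / N):
  None, High yield: 64×104/171 = 38.9240
  None, Low yield: 64×67/171 = 25.0760
  Organic, High yield: 74×104/171 = 45.0058
  Organic, Low yield: 74×67/171 = 28.9942
  Synthetic, High yield: 33×104/171 = 20.0702
  Synthetic, Low yield: 33×67/171 = 12.9298
Contributions (O − E)²/E:
  (45 − 38.9240)²/38.9240 = 0.9485
  (19 − 25.0760)²/25.0760 = 1.4722
  (45 − 45.0058)²/45.0058 = 0.0000
  (29 − 28.9942)²/28.9942 = 0.0000
  (14 − 20.0702)²/20.0702 = 1.8359
  (19 − 12.9298)²/12.9298 = 2.8498
χ² = 0.9485 + 1.4722 + 0.0000 + 0.0000 + 1.8359 + 2.8498 = 7.106
df = (3−1)(2−1) = 2. Since 7.106 > 5.991, reject the null hypothesis of independence at α = 0.05.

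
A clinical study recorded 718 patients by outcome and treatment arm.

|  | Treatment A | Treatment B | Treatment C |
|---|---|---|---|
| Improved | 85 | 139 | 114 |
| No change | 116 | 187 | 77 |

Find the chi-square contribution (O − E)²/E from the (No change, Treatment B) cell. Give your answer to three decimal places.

1.213

Row total (No change) = 380; column total (Treatment B) = 326; N = 718.
Expected count E = 380 × 326 / 718 = 172.5348.
Contribution = (O − E)²/E = (187 − 172.5348)² / 172.5348 = 1.213.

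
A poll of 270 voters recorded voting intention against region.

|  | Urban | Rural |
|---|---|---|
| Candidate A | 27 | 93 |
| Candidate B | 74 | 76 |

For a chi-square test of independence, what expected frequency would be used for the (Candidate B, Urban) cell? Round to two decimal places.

Row total (Candidate B) = 150; column total (Urban) = 101; grand total N = 270.
Expected count = (row total × column total) / N = 150 × 101 / 270 = 56.11.

56.11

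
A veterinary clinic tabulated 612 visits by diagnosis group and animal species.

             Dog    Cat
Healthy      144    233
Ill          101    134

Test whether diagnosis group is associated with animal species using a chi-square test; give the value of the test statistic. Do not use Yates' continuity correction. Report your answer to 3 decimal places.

1.379

Row totals: 377, 235. Column totals: 245, 367. Grand total N = 612.
Expected counts (row total × column total / N):
  Healthy, Dog: 377×245/612 = 150.9232
  Healthy, Cat: 377×367/612 = 226.0768
  Ill, Dog: 235×245/612 = 94.0768
  Ill, Cat: 235×367/612 = 140.9232
Contributions (O − E)²/E:
  (144 − 150.9232)²/150.9232 = 0.3176
  (233 − 226.0768)²/226.0768 = 0.2120
  (101 − 94.0768)²/94.0768 = 0.5095
  (134 − 140.9232)²/140.9232 = 0.3401
χ² = 0.3176 + 0.2120 + 0.5095 + 0.3401 = 1.379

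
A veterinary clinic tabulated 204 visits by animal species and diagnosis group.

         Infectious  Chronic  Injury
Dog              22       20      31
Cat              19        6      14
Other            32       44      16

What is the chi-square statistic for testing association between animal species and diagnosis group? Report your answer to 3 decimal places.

Row totals: 73, 39, 92. Column totals: 73, 70, 61. Grand total N = 204.
Expected counts (row total × column total / N):
  Dog, Infectious: 73×73/204 = 26.12255
  Dog, Chronic: 73×70/204 = 25.04902
  Dog, Injury: 73×61/204 = 21.82843
  Cat, Infectious: 39×73/204 = 13.95588
  Cat, Chronic: 39×70/204 = 13.38235
  Cat, Injury: 39×61/204 = 11.66176
  Other, Infectious: 92×73/204 = 32.92157
  Other, Chronic: 92×70/204 = 31.56863
  Other, Injury: 92×61/204 = 27.50980
Contributions (O − E)²/E:
  (22 − 26.12255)²/26.12255 = 0.6506
  (20 − 25.04902)²/25.04902 = 1.0177
  (31 − 21.82843)²/21.82843 = 3.8536
  (19 − 13.95588)²/13.95588 = 1.8231
  (6 − 13.38235)²/13.38235 = 4.0725
  (14 − 11.66176)²/11.66176 = 0.4688
  (32 − 32.92157)²/32.92157 = 0.0258
  (44 − 31.56863)²/31.56863 = 4.8953
  (16 − 27.50980)²/27.50980 = 4.8156
χ² = 0.6506 + 1.0177 + 3.8536 + 1.8231 + 4.0725 + 0.4688 + 0.0258 + 4.8953 + 4.8156 = 21.623

21.623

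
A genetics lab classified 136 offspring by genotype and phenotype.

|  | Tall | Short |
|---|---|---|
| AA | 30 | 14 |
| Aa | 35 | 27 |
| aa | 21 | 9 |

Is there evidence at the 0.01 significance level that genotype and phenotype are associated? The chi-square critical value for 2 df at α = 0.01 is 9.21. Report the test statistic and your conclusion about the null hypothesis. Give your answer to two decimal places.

Row totals: 44, 62, 30. Column totals: 86, 50. Grand total N = 136.
Expected counts (row total × column total / N):
  AA, Tall: 44×86/136 = 27.824
  AA, Short: 44×50/136 = 16.176
  Aa, Tall: 62×86/136 = 39.206
  Aa, Short: 62×50/136 = 22.794
  aa, Tall: 30×86/136 = 18.971
  aa, Short: 30×50/136 = 11.029
Contributions (O − E)²/E:
  (30 − 27.824)²/27.824 = 0.1702
  (14 − 16.176)²/16.176 = 0.2927
  (35 − 39.206)²/39.206 = 0.4512
  (27 − 22.794)²/22.794 = 0.7761
  (21 − 18.971)²/18.971 = 0.2170
  (9 − 11.029)²/11.029 = 0.3733
χ² = 0.1702 + 0.2927 + 0.4512 + 0.7761 + 0.2170 + 0.3733 = 2.28
df = (3−1)(2−1) = 2. Since 2.28 < 9.21, fail to reject the null hypothesis of independence at α = 0.01.

2.28; fail to reject H₀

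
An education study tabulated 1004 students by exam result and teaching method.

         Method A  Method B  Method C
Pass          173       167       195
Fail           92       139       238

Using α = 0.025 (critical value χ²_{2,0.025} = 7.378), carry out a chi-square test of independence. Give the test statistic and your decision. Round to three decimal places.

27.370; reject H₀

Row totals: 535, 469. Column totals: 265, 306, 433. Grand total N = 1004.
Expected counts (row total × column total / N):
  Pass, Method A: 535×265/1004 = 141.2102
  Pass, Method B: 535×306/1004 = 163.0578
  Pass, Method C: 535×433/1004 = 230.7321
  Fail, Method A: 469×265/1004 = 123.7898
  Fail, Method B: 469×306/1004 = 142.9422
  Fail, Method C: 469×433/1004 = 202.2679
Contributions (O − E)²/E:
  (173 − 141.2102)²/141.2102 = 7.1566
  (167 − 163.0578)²/163.0578 = 0.0953
  (195 − 230.7321)²/230.7321 = 5.5336
  (92 − 123.7898)²/123.7898 = 8.1638
  (139 − 142.9422)²/142.9422 = 0.1087
  (238 − 202.2679)²/202.2679 = 6.3123
χ² = 7.1566 + 0.0953 + 5.5336 + 8.1638 + 0.1087 + 6.3123 = 27.370
df = (2−1)(3−1) = 2. Since 27.370 > 7.378, reject the null hypothesis of independence at α = 0.025.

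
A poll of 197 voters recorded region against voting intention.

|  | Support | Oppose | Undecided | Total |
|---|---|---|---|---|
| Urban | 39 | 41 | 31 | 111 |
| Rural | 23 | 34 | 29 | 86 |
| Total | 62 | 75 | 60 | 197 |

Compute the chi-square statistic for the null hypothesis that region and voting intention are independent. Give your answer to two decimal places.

1.70

Grand total N = 197.
Expected counts (row total × column total / N):
  Urban, Support: 111×62/197 = 34.934
  Urban, Oppose: 111×75/197 = 42.259
  Urban, Undecided: 111×60/197 = 33.807
  Rural, Support: 86×62/197 = 27.066
  Rural, Oppose: 86×75/197 = 32.741
  Rural, Undecided: 86×60/197 = 26.193
Contributions (O − E)²/E:
  (39 − 34.934)²/34.934 = 0.4732
  (41 − 42.259)²/42.259 = 0.0375
  (31 − 33.807)²/33.807 = 0.2331
  (23 − 27.066)²/27.066 = 0.6108
  (34 − 32.741)²/32.741 = 0.0484
  (29 − 26.193)²/26.193 = 0.3008
χ² = 0.4732 + 0.0375 + 0.2331 + 0.6108 + 0.0484 + 0.3008 = 1.70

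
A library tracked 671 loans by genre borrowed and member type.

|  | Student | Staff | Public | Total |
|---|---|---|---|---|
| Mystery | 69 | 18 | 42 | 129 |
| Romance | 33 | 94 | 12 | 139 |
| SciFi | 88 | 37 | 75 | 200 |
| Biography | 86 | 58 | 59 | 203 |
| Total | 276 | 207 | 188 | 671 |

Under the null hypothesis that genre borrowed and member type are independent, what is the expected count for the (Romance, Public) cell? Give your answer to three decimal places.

38.945

Row total (Romance) = 139; column total (Public) = 188; grand total N = 671.
Expected count = (row total × column total) / N = 139 × 188 / 671 = 38.945.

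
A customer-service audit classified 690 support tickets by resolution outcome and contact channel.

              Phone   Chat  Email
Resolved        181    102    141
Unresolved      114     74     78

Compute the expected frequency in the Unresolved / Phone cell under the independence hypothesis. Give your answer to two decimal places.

Row total (Unresolved) = 266; column total (Phone) = 295; grand total N = 690.
Expected count = (row total × column total) / N = 266 × 295 / 690 = 113.72.

113.72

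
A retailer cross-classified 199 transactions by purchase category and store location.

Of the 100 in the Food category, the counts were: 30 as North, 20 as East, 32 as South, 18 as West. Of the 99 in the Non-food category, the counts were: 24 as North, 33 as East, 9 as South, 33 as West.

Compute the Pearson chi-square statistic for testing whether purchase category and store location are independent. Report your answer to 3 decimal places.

21.165

Row totals: 100, 99. Column totals: 54, 53, 41, 51. Grand total N = 199.
Expected counts (row total × column total / N):
  Food, North: 100×54/199 = 27.1357
  Food, East: 100×53/199 = 26.6332
  Food, South: 100×41/199 = 20.6030
  Food, West: 100×51/199 = 25.6281
  Non-food, North: 99×54/199 = 26.8643
  Non-food, East: 99×53/199 = 26.3668
  Non-food, South: 99×41/199 = 20.3970
  Non-food, West: 99×51/199 = 25.3719
Contributions (O − E)²/E:
  (30 − 27.1357)²/27.1357 = 0.3023
  (20 − 26.6332)²/26.6332 = 1.6520
  (32 − 20.6030)²/20.6030 = 6.3045
  (18 − 25.6281)²/25.6281 = 2.2705
  (24 − 26.8643)²/26.8643 = 0.3054
  (33 − 26.3668)²/26.3668 = 1.6687
  (9 − 20.3970)²/20.3970 = 6.3682
  (33 − 25.3719)²/25.3719 = 2.2934
χ² = 0.3023 + 1.6520 + 6.3045 + 2.2705 + 0.3054 + 1.6687 + 6.3682 + 2.2934 = 21.165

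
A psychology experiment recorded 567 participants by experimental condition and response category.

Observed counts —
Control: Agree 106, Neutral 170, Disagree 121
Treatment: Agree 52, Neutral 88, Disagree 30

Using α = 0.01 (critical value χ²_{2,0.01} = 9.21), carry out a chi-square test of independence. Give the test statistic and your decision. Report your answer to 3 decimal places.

Row totals: 397, 170. Column totals: 158, 258, 151. Grand total N = 567.
Expected counts (row total × column total / N):
  Control, Agree: 397×158/567 = 110.6279
  Control, Neutral: 397×258/567 = 180.6455
  Control, Disagree: 397×151/567 = 105.7266
  Treatment, Agree: 170×158/567 = 47.3721
  Treatment, Neutral: 170×258/567 = 77.3545
  Treatment, Disagree: 170×151/567 = 45.2734
Contributions (O − E)²/E:
  (106 − 110.6279)²/110.6279 = 0.1936
  (170 − 180.6455)²/180.6455 = 0.6273
  (121 − 105.7266)²/105.7266 = 2.2064
  (52 − 47.3721)²/47.3721 = 0.4521
  (88 − 77.3545)²/77.3545 = 1.4650
  (30 − 45.2734)²/45.2734 = 5.1526
χ² = 0.1936 + 0.6273 + 2.2064 + 0.4521 + 1.4650 + 5.1526 = 10.097
df = (2−1)(3−1) = 2. Since 10.097 > 9.21, reject the null hypothesis of independence at α = 0.01.

10.097; reject H₀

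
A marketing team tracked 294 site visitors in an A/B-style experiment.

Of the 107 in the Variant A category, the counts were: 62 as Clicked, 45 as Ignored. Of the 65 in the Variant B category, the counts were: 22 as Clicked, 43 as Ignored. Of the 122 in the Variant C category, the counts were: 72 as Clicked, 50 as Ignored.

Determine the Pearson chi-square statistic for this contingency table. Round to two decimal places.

12.40

Row totals: 107, 65, 122. Column totals: 156, 138. Grand total N = 294.
Expected counts (row total × column total / N):
  Variant A, Clicked: 107×156/294 = 56.776
  Variant A, Ignored: 107×138/294 = 50.224
  Variant B, Clicked: 65×156/294 = 34.490
  Variant B, Ignored: 65×138/294 = 30.510
  Variant C, Clicked: 122×156/294 = 64.735
  Variant C, Ignored: 122×138/294 = 57.265
Contributions (O − E)²/E:
  (62 − 56.776)²/56.776 = 0.4807
  (45 − 50.224)²/50.224 = 0.5434
  (22 − 34.490)²/34.490 = 4.5231
  (43 − 30.510)²/30.510 = 5.1131
  (72 − 64.735)²/64.735 = 0.8153
  (50 − 57.265)²/57.265 = 0.9217
χ² = 0.4807 + 0.5434 + 4.5231 + 5.1131 + 0.8153 + 0.9217 = 12.40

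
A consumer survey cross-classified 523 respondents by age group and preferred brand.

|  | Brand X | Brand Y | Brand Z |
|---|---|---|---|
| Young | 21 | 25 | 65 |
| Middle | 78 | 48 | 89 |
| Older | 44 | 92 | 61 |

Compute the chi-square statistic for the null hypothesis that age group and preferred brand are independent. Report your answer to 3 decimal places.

Row totals: 111, 215, 197. Column totals: 143, 165, 215. Grand total N = 523.
Expected counts (row total × column total / N):
  Young, Brand X: 111×143/523 = 30.3499
  Young, Brand Y: 111×165/523 = 35.0191
  Young, Brand Z: 111×215/523 = 45.6310
  Middle, Brand X: 215×143/523 = 58.7859
  Middle, Brand Y: 215×165/523 = 67.8298
  Middle, Brand Z: 215×215/523 = 88.3843
  Older, Brand X: 197×143/523 = 53.8642
  Older, Brand Y: 197×165/523 = 62.1511
  Older, Brand Z: 197×215/523 = 80.9847
Contributions (O − E)²/E:
  (21 − 30.3499)²/30.3499 = 2.8804
  (25 − 35.0191)²/35.0191 = 2.8665
  (65 − 45.6310)²/45.6310 = 8.2216
  (78 − 58.7859)²/58.7859 = 6.2801
  (48 − 67.8298)²/67.8298 = 5.7972
  (89 − 88.3843)²/88.3843 = 0.0043
  (44 − 53.8642)²/53.8642 = 1.8064
  (92 − 62.1511)²/62.1511 = 14.3353
  (61 − 80.9847)²/80.9847 = 4.9317
χ² = 2.8804 + 2.8665 + 8.2216 + 6.2801 + 5.7972 + 0.0043 + 1.8064 + 14.3353 + 4.9317 = 47.124

47.124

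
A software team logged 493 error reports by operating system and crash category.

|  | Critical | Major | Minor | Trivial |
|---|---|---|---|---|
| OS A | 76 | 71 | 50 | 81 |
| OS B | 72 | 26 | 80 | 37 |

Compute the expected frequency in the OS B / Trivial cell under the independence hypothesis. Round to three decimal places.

51.460

Row total (OS B) = 215; column total (Trivial) = 118; grand total N = 493.
Expected count = (row total × column total) / N = 215 × 118 / 493 = 51.460.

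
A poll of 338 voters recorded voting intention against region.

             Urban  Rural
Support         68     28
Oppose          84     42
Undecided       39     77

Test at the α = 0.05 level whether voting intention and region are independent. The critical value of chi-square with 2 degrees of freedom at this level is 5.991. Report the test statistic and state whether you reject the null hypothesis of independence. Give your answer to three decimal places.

38.032; reject H₀

Row totals: 96, 126, 116. Column totals: 191, 147. Grand total N = 338.
Expected counts (row total × column total / N):
  Support, Urban: 96×191/338 = 54.2485
  Support, Rural: 96×147/338 = 41.7515
  Oppose, Urban: 126×191/338 = 71.2012
  Oppose, Rural: 126×147/338 = 54.7988
  Undecided, Urban: 116×191/338 = 65.5503
  Undecided, Rural: 116×147/338 = 50.4497
Contributions (O − E)²/E:
  (68 − 54.2485)²/54.2485 = 3.4859
  (28 − 41.7515)²/41.7515 = 4.5293
  (84 − 71.2012)²/71.2012 = 2.3007
  (42 − 54.7988)²/54.7988 = 2.9893
  (39 − 65.5503)²/65.5503 = 10.7539
  (77 − 50.4497)²/50.4497 = 13.9727
χ² = 3.4859 + 4.5293 + 2.3007 + 2.9893 + 10.7539 + 13.9727 = 38.032
df = (3−1)(2−1) = 2. Since 38.032 > 5.991, reject the null hypothesis of independence at α = 0.05.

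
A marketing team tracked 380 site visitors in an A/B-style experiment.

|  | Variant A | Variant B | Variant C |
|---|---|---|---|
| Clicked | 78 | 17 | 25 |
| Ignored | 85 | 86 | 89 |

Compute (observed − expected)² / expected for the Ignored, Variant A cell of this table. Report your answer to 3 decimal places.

6.309

Row total (Ignored) = 260; column total (Variant A) = 163; N = 380.
Expected count E = 260 × 163 / 380 = 111.5263.
Contribution = (O − E)²/E = (85 − 111.5263)² / 111.5263 = 6.309.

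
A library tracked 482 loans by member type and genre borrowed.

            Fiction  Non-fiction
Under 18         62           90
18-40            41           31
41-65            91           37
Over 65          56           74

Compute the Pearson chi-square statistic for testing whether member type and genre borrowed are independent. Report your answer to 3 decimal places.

31.192

Row totals: 152, 72, 128, 130. Column totals: 250, 232. Grand total N = 482.
Expected counts (row total × column total / N):
  Under 18, Fiction: 152×250/482 = 78.8382
  Under 18, Non-fiction: 152×232/482 = 73.1618
  18-40, Fiction: 72×250/482 = 37.3444
  18-40, Non-fiction: 72×232/482 = 34.6556
  41-65, Fiction: 128×250/482 = 66.3900
  41-65, Non-fiction: 128×232/482 = 61.6100
  Over 65, Fiction: 130×250/482 = 67.4274
  Over 65, Non-fiction: 130×232/482 = 62.5726
Contributions (O − E)²/E:
  (62 − 78.8382)²/78.8382 = 3.5963
  (90 − 73.1618)²/73.1618 = 3.8753
  (41 − 37.3444)²/37.3444 = 0.3578
  (31 − 34.6556)²/34.6556 = 0.3856
  (91 − 66.3900)²/66.3900 = 9.1226
  (37 − 61.6100)²/61.6100 = 9.8304
  (56 − 67.4274)²/67.4274 = 1.9367
  (74 − 62.5726)²/62.5726 = 2.0869
χ² = 3.5963 + 3.8753 + 0.3578 + 0.3856 + 9.1226 + 9.8304 + 1.9367 + 2.0869 = 31.192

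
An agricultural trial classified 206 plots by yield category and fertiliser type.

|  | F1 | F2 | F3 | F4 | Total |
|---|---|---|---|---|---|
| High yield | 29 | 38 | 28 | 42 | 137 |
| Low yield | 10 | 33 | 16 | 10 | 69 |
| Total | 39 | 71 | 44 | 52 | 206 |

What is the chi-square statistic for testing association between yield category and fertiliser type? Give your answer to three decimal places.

Grand total N = 206.
Expected counts (row total × column total / N):
  High yield, F1: 137×39/206 = 25.9369
  High yield, F2: 137×71/206 = 47.2184
  High yield, F3: 137×44/206 = 29.2621
  High yield, F4: 137×52/206 = 34.5825
  Low yield, F1: 69×39/206 = 13.0631
  Low yield, F2: 69×71/206 = 23.7816
  Low yield, F3: 69×44/206 = 14.7379
  Low yield, F4: 69×52/206 = 17.4175
Contributions (O − E)²/E:
  (29 − 25.9369)²/25.9369 = 0.3617
  (38 − 47.2184)²/47.2184 = 1.7997
  (28 − 29.2621)²/29.2621 = 0.0544
  (42 − 34.5825)²/34.5825 = 1.5910
  (10 − 13.0631)²/13.0631 = 0.7183
  (33 − 23.7816)²/23.7816 = 3.5733
  (16 − 14.7379)²/14.7379 = 0.1081
  (10 − 17.4175)²/17.4175 = 3.1589
χ² = 0.3617 + 1.7997 + 0.0544 + 1.5910 + 0.7183 + 3.5733 + 0.1081 + 3.1589 = 11.365

11.365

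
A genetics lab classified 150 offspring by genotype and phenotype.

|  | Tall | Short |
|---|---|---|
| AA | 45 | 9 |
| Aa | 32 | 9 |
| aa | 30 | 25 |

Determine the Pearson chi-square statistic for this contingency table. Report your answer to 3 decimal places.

Row totals: 54, 41, 55. Column totals: 107, 43. Grand total N = 150.
Expected counts (row total × column total / N):
  AA, Tall: 54×107/150 = 38.5200
  AA, Short: 54×43/150 = 15.4800
  Aa, Tall: 41×107/150 = 29.2467
  Aa, Short: 41×43/150 = 11.7533
  aa, Tall: 55×107/150 = 39.2333
  aa, Short: 55×43/150 = 15.7667
Contributions (O − E)²/E:
  (45 − 38.5200)²/38.5200 = 1.0901
  (9 − 15.4800)²/15.4800 = 2.7126
  (32 − 29.2467)²/29.2467 = 0.2592
  (9 − 11.7533)²/11.7533 = 0.6450
  (30 − 39.2333)²/39.2333 = 2.1730
  (25 − 15.7667)²/15.7667 = 5.4072
χ² = 1.0901 + 2.7126 + 0.2592 + 0.6450 + 2.1730 + 5.4072 = 12.287

12.287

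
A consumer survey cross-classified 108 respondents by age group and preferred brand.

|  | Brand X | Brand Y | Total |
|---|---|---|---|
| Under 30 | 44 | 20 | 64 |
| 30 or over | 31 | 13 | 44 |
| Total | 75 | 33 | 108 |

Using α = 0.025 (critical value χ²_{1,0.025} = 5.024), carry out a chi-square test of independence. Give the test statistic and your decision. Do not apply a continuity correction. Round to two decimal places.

0.04; fail to reject H₀

Grand total N = 108.
Expected counts (row total × column total / N):
  Under 30, Brand X: 64×75/108 = 44.444
  Under 30, Brand Y: 64×33/108 = 19.556
  30 or over, Brand X: 44×75/108 = 30.556
  30 or over, Brand Y: 44×33/108 = 13.444
Contributions (O − E)²/E:
  (44 − 44.444)²/44.444 = 0.0044
  (20 − 19.556)²/19.556 = 0.0101
  (31 − 30.556)²/30.556 = 0.0065
  (13 − 13.444)²/13.444 = 0.0147
χ² = 0.0044 + 0.0101 + 0.0065 + 0.0147 = 0.04
df = (2−1)(2−1) = 1. Since 0.04 < 5.024, fail to reject the null hypothesis of independence at α = 0.025.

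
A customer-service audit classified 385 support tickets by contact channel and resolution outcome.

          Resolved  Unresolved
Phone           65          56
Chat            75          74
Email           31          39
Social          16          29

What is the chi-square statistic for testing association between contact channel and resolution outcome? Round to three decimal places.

Row totals: 121, 149, 70, 45. Column totals: 187, 198. Grand total N = 385.
Expected counts (row total × column total / N):
  Phone, Resolved: 121×187/385 = 58.7714
  Phone, Unresolved: 121×198/385 = 62.2286
  Chat, Resolved: 149×187/385 = 72.3714
  Chat, Unresolved: 149×198/385 = 76.6286
  Email, Resolved: 70×187/385 = 34.0000
  Email, Unresolved: 70×198/385 = 36.0000
  Social, Resolved: 45×187/385 = 21.8571
  Social, Unresolved: 45×198/385 = 23.1429
Contributions (O − E)²/E:
  (65 − 58.7714)²/58.7714 = 0.6601
  (56 − 62.2286)²/62.2286 = 0.6234
  (75 − 72.3714)²/72.3714 = 0.0955
  (74 − 76.6286)²/76.6286 = 0.0902
  (31 − 34.0000)²/34.0000 = 0.2647
  (39 − 36.0000)²/36.0000 = 0.2500
  (16 − 21.8571)²/21.8571 = 1.5695
  (29 − 23.1429)²/23.1429 = 1.4823
χ² = 0.6601 + 0.6234 + 0.0955 + 0.0902 + 0.2647 + 0.2500 + 1.5695 + 1.4823 = 5.036

5.036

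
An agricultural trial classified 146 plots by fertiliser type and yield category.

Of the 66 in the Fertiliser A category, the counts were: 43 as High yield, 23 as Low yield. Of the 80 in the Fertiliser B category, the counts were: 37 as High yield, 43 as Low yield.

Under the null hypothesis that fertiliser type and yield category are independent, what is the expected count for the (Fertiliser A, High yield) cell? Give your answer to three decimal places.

Row total (Fertiliser A) = 66; column total (High yield) = 80; grand total N = 146.
Expected count = (row total × column total) / N = 66 × 80 / 146 = 36.164.

36.164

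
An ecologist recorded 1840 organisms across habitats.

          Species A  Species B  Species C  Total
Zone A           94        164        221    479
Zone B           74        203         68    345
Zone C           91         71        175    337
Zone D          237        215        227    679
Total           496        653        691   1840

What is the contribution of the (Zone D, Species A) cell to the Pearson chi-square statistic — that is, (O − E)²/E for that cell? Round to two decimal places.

15.91

Row total (Zone D) = 679; column total (Species A) = 496; N = 1840.
Expected count E = 679 × 496 / 1840 = 183.035.
Contribution = (O − E)²/E = (237 − 183.035)² / 183.035 = 15.91.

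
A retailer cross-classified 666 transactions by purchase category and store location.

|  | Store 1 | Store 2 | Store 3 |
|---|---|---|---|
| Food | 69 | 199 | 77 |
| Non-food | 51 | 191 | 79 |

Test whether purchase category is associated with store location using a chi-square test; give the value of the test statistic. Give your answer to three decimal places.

Row totals: 345, 321. Column totals: 120, 390, 156. Grand total N = 666.
Expected counts (row total × column total / N):
  Food, Store 1: 345×120/666 = 62.1622
  Food, Store 2: 345×390/666 = 202.0270
  Food, Store 3: 345×156/666 = 80.8108
  Non-food, Store 1: 321×120/666 = 57.8378
  Non-food, Store 2: 321×390/666 = 187.9730
  Non-food, Store 3: 321×156/666 = 75.1892
Contributions (O − E)²/E:
  (69 − 62.1622)²/62.1622 = 0.7522
  (199 − 202.0270)²/202.0270 = 0.0454
  (77 − 80.8108)²/80.8108 = 0.1797
  (51 − 57.8378)²/57.8378 = 0.8084
  (191 − 187.9730)²/187.9730 = 0.0487
  (79 − 75.1892)²/75.1892 = 0.1931
χ² = 0.7522 + 0.0454 + 0.1797 + 0.8084 + 0.0487 + 0.1931 = 2.028

2.028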